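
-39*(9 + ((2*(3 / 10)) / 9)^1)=-1768 / 5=-353.60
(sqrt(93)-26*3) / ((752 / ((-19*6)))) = 2223 / 188-57*sqrt(93) / 376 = 10.36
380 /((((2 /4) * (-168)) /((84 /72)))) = -95 /18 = -5.28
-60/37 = -1.62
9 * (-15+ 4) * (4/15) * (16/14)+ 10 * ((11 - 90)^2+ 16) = 2188894/35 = 62539.83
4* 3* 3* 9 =324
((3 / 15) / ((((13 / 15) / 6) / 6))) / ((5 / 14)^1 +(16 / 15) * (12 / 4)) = 2520 / 1079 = 2.34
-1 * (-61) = 61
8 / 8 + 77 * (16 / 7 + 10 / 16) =1801 / 8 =225.12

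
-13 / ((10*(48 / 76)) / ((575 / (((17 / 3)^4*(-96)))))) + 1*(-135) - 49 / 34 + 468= 331.57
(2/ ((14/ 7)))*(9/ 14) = 9/ 14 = 0.64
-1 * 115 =-115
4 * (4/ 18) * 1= 8/ 9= 0.89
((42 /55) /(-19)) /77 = -6 /11495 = -0.00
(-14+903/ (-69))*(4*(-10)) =24920/ 23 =1083.48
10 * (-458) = -4580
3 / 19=0.16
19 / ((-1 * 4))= -19 / 4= -4.75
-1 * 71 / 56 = -71 / 56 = -1.27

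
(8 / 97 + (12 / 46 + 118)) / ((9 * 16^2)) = 3667 / 71392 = 0.05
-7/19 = -0.37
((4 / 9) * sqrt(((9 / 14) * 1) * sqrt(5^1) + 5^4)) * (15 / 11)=10 * sqrt(126 * sqrt(5) + 122500) / 231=15.17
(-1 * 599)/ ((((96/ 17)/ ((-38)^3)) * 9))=69845197/ 108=646714.79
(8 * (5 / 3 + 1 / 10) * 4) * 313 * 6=530848 / 5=106169.60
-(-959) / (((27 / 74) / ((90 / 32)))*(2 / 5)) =887075 / 48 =18480.73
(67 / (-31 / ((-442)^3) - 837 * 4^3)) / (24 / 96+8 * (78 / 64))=-2892754748 / 23128221841765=-0.00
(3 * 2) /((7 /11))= 66 /7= 9.43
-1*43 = -43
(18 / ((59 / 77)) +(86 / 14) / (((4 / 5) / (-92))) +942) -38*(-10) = 263933 / 413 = 639.06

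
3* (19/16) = 57/16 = 3.56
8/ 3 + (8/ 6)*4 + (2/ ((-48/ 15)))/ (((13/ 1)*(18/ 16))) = 931/ 117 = 7.96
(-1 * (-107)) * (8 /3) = 856 /3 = 285.33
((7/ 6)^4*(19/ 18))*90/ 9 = 228095/ 11664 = 19.56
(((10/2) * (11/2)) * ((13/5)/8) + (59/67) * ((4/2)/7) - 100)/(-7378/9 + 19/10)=30665025/276180968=0.11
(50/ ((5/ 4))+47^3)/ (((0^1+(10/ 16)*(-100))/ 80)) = -3323616/ 25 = -132944.64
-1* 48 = -48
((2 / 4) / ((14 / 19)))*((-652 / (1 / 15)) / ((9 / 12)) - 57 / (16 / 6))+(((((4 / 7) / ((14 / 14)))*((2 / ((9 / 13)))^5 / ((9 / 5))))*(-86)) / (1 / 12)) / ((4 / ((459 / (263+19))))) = -35687.28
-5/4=-1.25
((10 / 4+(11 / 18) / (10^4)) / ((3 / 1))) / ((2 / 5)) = 450011 / 216000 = 2.08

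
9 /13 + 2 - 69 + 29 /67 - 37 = -89604 /871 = -102.87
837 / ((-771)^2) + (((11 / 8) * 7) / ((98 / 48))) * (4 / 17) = 8729535 / 7859831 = 1.11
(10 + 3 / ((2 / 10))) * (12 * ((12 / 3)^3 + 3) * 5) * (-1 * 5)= -502500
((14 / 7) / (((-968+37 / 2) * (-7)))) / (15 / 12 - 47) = -16 / 2432619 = -0.00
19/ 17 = 1.12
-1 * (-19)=19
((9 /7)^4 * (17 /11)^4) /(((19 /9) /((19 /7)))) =4931831529 /246071287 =20.04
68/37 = 1.84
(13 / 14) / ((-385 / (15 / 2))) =-39 / 2156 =-0.02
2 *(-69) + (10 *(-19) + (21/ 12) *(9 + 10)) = -1179/ 4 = -294.75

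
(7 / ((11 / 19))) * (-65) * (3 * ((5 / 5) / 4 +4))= -440895 / 44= -10020.34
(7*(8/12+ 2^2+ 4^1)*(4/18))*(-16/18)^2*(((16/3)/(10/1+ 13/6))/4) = 186368/159651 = 1.17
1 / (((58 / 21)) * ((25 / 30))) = 63 / 145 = 0.43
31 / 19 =1.63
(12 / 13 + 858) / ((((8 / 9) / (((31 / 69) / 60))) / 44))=1903803 / 5980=318.36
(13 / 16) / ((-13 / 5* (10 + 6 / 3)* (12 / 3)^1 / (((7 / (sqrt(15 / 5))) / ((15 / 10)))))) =-35* sqrt(3) / 3456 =-0.02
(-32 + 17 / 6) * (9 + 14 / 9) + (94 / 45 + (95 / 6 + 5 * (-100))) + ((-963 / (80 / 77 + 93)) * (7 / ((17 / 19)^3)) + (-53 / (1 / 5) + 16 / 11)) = -1153.57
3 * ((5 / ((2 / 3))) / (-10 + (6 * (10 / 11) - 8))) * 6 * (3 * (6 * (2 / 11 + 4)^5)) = -3626739360 / 14641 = -247711.18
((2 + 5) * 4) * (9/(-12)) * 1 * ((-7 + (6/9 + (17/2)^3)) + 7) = -103285/8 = -12910.62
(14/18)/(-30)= -7/270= -0.03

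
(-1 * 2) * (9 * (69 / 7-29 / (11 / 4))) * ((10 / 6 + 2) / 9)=106 / 21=5.05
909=909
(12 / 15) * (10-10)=0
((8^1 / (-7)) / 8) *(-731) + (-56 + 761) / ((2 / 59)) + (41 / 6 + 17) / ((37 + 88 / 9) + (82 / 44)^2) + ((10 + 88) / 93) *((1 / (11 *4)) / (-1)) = 32764327878025 / 1567492773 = 20902.38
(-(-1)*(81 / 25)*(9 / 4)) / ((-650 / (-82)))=29889 / 32500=0.92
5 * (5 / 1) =25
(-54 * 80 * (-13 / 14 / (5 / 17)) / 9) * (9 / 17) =5616 / 7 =802.29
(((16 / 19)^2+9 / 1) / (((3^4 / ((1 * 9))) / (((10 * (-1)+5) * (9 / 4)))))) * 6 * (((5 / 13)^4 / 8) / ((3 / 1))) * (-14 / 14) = 10953125 / 164968336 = 0.07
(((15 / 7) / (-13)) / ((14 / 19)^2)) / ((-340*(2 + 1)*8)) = 361 / 9702784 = 0.00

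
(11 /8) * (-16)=-22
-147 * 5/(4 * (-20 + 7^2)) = -735/116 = -6.34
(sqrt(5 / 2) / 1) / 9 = sqrt(10) / 18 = 0.18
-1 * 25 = -25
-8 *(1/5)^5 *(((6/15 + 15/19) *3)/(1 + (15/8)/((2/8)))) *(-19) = 5424/265625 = 0.02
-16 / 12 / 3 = -4 / 9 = -0.44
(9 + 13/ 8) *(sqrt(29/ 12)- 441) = -37485/ 8 + 85 *sqrt(87)/ 48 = -4669.11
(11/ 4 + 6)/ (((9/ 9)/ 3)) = 105/ 4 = 26.25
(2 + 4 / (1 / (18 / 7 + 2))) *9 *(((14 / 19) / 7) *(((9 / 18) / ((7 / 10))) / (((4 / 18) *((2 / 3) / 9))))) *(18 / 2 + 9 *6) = 6987465 / 133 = 52537.33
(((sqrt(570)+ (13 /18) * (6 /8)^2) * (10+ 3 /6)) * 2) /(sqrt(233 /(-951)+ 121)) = 273 * sqrt(109210938) /3674816+ 63 * sqrt(1729173185) /57419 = 46.40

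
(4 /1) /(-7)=-4 /7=-0.57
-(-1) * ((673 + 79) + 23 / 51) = 38375 / 51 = 752.45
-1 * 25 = -25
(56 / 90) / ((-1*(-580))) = 7 / 6525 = 0.00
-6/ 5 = -1.20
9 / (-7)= -9 / 7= -1.29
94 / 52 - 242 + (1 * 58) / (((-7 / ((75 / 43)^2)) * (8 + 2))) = -81677285 / 336518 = -242.71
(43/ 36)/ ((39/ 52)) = 43/ 27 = 1.59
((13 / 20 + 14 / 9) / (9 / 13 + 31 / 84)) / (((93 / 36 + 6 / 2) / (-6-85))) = -13150228 / 388265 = -33.87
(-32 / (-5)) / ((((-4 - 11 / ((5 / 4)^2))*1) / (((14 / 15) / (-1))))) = 112 / 207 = 0.54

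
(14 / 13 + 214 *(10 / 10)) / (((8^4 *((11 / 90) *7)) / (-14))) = -31455 / 36608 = -0.86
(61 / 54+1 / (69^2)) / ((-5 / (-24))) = 25820 / 4761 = 5.42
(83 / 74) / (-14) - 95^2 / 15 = -1870229 / 3108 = -601.75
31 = 31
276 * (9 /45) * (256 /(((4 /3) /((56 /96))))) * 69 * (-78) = -166368384 /5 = -33273676.80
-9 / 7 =-1.29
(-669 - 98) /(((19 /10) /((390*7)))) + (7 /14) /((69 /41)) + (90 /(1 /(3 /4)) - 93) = -1444830941 /1311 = -1102083.10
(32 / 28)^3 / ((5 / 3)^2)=4608 / 8575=0.54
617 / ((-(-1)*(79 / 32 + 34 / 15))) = 296160 / 2273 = 130.29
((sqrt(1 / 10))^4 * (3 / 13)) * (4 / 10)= 3 / 3250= 0.00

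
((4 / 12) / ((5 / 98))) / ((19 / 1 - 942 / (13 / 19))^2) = 16562 / 4673367015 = 0.00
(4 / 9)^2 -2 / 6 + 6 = 475 / 81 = 5.86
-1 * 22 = -22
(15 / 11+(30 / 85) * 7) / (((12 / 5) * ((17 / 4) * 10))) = 239 / 6358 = 0.04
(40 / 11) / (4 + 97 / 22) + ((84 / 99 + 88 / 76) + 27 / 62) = 4134209 / 1438338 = 2.87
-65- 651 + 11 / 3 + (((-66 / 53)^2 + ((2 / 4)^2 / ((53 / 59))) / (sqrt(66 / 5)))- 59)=-6486958 / 8427 + 59 * sqrt(330) / 13992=-769.71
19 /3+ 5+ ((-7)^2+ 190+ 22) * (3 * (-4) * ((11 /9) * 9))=-34440.67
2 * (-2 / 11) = -4 / 11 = -0.36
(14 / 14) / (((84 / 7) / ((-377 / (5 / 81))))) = -10179 / 20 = -508.95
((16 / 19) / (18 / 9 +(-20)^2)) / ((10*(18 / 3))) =2 / 57285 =0.00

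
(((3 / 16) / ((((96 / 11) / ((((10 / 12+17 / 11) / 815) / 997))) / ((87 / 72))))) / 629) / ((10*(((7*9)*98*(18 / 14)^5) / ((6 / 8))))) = 223097 / 534022621620918681600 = 0.00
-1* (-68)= 68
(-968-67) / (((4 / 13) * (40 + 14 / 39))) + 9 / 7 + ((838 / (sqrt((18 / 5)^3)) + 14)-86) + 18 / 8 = -6690573 / 44072 + 2095 * sqrt(10) / 54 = -29.13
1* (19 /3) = 19 /3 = 6.33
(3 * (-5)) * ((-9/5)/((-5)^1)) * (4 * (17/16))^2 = -7803/80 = -97.54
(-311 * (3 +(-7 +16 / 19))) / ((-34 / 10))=-93300 / 323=-288.85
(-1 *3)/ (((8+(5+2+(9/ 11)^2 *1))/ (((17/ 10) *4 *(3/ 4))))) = -6171/ 6320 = -0.98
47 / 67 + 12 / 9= 409 / 201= 2.03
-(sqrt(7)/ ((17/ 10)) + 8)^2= -19196/ 289 - 160 * sqrt(7)/ 17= -91.32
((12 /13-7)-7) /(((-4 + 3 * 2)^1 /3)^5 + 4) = -20655 /6526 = -3.17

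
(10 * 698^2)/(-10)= -487204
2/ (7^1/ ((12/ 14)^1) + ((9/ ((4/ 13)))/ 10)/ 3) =240/ 1097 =0.22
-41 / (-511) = 41 / 511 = 0.08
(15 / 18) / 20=1 / 24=0.04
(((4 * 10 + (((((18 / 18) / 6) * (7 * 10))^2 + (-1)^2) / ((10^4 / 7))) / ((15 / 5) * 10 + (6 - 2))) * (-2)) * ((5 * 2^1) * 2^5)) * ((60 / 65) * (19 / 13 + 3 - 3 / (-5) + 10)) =-1917408905632 / 5386875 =-355940.86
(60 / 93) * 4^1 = 80 / 31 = 2.58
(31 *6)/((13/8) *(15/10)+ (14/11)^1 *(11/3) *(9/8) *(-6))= -32/5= -6.40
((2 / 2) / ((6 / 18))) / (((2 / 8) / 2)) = 24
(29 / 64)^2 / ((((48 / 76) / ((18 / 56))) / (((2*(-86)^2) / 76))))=4665027 / 229376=20.34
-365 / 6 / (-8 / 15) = 1825 / 16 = 114.06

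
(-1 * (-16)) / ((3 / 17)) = 90.67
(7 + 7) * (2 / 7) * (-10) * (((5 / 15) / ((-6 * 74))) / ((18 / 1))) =5 / 2997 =0.00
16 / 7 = 2.29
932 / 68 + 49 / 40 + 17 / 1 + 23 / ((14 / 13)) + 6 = 282211 / 4760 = 59.29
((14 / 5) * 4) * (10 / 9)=112 / 9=12.44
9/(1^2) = 9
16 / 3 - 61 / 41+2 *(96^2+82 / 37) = 83921705 / 4551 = 18440.28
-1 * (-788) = 788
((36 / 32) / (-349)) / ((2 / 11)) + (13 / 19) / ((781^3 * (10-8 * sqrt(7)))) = -77958082927507 / 4397150849028432-26 * sqrt(7) / 787455381273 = -0.02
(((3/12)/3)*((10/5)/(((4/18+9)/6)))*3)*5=135/83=1.63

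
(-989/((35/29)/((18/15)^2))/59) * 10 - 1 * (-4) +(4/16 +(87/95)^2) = -581207539/2981860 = -194.91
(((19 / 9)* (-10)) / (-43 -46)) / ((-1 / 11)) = -2090 / 801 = -2.61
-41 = -41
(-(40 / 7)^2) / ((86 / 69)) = -55200 / 2107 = -26.20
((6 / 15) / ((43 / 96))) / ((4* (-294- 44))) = -24 / 36335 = -0.00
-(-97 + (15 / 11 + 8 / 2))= 1008 / 11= 91.64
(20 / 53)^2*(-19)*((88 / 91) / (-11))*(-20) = -1216000 / 255619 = -4.76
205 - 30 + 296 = 471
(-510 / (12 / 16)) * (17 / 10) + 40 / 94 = -54312 / 47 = -1155.57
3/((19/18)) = 54/19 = 2.84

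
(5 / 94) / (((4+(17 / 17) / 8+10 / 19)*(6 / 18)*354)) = 190 / 1960511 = 0.00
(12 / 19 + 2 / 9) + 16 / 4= 830 / 171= 4.85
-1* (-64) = 64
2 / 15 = 0.13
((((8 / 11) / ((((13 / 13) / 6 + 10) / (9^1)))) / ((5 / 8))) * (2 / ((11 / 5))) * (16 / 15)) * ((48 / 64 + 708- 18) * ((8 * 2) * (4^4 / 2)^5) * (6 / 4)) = 20998314737591648256 / 36905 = 568982922032018.65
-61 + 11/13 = -782/13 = -60.15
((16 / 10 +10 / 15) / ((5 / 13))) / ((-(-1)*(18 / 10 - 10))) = -442 / 615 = -0.72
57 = 57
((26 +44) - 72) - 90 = -92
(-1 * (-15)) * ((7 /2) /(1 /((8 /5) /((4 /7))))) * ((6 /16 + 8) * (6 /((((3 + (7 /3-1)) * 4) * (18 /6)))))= 29547 /208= 142.05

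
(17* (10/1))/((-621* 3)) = -170/1863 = -0.09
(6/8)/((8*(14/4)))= 3/112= 0.03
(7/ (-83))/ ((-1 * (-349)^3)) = -7/ 3528209567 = -0.00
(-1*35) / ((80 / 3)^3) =-189 / 102400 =-0.00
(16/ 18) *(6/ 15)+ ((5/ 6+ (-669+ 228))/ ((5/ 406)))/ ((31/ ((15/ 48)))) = -8033909/ 22320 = -359.94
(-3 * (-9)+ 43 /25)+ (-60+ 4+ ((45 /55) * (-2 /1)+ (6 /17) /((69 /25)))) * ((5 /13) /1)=9227534 /1397825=6.60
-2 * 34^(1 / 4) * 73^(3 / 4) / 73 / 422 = -34^(1 / 4) * 73^(3 / 4) / 15403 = -0.00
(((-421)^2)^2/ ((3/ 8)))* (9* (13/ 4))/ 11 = 2450321022318/ 11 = 222756456574.36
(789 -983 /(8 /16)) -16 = -1193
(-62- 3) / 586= -65 / 586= -0.11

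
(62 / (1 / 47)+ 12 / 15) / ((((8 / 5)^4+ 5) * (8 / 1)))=303625 / 9628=31.54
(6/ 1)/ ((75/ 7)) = 14/ 25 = 0.56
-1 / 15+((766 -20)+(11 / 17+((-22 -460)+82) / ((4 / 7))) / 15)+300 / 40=360473 / 510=706.81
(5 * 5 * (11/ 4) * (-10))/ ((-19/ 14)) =9625/ 19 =506.58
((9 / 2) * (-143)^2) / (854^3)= 184041 / 1245671728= 0.00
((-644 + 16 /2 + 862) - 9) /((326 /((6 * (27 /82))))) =17577 /13366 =1.32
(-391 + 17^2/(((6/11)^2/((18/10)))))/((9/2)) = 27149/90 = 301.66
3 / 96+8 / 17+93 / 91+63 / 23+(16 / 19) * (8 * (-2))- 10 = -415590649 / 21633248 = -19.21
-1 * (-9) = 9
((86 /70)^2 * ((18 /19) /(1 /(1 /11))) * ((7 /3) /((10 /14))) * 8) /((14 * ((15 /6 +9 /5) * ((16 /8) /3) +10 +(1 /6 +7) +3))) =266256 /25273325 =0.01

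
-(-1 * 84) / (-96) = -7 / 8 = -0.88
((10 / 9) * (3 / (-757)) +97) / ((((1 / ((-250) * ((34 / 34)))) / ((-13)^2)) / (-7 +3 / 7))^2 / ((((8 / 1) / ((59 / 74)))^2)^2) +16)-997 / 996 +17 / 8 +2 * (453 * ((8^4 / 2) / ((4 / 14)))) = 72692195843964860818223345742337026475 / 11193376529653793583651012973416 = 6494215.19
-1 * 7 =-7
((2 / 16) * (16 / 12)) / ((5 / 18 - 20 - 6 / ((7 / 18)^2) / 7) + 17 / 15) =-5145 / 748799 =-0.01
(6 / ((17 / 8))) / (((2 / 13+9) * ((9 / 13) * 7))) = 2704 / 42483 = 0.06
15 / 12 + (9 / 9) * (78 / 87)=249 / 116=2.15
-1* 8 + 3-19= -24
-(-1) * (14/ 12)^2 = 49/ 36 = 1.36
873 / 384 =291 / 128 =2.27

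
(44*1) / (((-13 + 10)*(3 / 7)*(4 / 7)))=-539 / 9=-59.89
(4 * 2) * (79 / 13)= 632 / 13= 48.62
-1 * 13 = -13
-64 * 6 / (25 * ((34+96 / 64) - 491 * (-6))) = -768 / 149075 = -0.01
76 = 76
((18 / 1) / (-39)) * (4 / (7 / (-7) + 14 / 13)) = -24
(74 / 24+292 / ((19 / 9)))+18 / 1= 36343 / 228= 159.40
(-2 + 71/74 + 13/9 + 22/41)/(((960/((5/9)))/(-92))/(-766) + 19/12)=452447858/773501613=0.58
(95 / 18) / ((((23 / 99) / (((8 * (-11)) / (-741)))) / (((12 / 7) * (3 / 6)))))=4840 / 2093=2.31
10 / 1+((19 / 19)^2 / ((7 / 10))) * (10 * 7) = 110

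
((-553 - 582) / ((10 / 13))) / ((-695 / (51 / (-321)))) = -50167 / 148730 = -0.34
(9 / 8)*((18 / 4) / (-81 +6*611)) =27 / 19120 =0.00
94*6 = 564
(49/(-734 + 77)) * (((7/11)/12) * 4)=-343/21681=-0.02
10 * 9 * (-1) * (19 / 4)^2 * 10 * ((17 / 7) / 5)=-276165 / 28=-9863.04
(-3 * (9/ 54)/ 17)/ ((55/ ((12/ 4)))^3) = -27/ 5656750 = -0.00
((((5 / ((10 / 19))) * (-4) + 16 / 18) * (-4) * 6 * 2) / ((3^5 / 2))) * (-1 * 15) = -53440 / 243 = -219.92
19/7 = 2.71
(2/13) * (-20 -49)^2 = 9522/13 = 732.46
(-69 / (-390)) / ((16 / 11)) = 0.12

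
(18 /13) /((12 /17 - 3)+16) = 306 /3029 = 0.10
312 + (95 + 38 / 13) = 5329 / 13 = 409.92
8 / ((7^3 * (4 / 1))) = 2 / 343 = 0.01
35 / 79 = 0.44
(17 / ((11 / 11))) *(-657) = -11169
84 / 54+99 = 905 / 9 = 100.56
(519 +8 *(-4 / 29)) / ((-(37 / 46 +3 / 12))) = -1381748 / 2813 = -491.20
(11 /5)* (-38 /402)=-209 /1005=-0.21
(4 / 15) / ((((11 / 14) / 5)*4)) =14 / 33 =0.42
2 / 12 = 1 / 6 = 0.17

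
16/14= 8/7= 1.14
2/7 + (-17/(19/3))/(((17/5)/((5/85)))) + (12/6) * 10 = 45761/2261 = 20.24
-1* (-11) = 11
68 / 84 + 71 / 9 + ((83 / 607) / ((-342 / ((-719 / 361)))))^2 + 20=1128235925173549375 / 39313529709834492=28.70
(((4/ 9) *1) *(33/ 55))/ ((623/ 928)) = 0.40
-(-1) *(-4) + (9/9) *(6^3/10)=88/5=17.60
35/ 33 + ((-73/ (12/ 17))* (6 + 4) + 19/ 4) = -135743/ 132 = -1028.36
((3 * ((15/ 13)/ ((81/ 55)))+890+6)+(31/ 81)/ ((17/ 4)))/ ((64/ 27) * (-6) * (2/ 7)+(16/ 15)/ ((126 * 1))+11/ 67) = -37714595135/ 163329387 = -230.91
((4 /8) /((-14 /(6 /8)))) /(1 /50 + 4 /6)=-225 /5768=-0.04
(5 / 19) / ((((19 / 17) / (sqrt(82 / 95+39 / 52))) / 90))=765 * sqrt(58235) / 6859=26.91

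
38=38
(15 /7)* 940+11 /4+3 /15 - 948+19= 152353 /140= 1088.24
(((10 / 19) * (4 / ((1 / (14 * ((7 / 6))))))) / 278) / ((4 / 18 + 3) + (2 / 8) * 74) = 5880 / 1032631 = 0.01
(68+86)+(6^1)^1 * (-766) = -4442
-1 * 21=-21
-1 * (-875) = 875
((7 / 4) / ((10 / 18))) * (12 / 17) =189 / 85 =2.22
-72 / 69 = -24 / 23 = -1.04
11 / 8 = 1.38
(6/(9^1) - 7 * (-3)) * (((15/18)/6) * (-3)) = -9.03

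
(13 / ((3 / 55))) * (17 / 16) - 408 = -7429 / 48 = -154.77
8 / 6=4 / 3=1.33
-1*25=-25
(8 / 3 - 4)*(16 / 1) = -64 / 3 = -21.33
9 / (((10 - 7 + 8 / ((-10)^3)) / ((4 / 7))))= 2250 / 1309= 1.72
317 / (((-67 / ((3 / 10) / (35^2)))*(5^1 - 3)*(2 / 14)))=-951 / 234500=-0.00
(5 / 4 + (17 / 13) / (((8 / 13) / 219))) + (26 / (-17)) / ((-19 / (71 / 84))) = 25324631 / 54264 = 466.69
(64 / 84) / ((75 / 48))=256 / 525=0.49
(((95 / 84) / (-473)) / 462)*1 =-95 / 18356184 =-0.00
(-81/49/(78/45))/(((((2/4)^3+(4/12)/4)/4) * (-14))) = 5832/4459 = 1.31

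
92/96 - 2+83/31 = 1.64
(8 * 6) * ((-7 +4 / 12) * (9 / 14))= -1440 / 7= -205.71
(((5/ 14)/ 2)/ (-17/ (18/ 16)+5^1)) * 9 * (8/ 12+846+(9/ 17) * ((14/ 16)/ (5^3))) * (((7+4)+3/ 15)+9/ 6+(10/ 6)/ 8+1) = -49893047613/ 26656000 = -1871.74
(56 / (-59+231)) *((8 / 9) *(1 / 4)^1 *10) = 280 / 387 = 0.72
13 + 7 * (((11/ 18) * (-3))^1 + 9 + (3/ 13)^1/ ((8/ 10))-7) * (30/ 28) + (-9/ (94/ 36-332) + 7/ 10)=52846411/ 3083080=17.14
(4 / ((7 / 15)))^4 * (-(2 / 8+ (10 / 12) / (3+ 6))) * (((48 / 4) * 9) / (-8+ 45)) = -12960000 / 2401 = -5397.75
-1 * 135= -135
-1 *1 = -1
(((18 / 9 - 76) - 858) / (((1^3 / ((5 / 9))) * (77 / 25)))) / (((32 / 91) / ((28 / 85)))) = -530075 / 3366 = -157.48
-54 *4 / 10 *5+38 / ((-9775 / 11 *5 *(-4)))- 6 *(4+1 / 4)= -6524708 / 48875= -133.50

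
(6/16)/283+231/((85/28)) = 14643807/192440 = 76.10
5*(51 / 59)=255 / 59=4.32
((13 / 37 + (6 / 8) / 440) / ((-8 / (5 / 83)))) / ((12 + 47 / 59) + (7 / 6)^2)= -147087 / 783289408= -0.00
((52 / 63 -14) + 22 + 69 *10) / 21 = 44026 / 1323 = 33.28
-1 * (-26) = 26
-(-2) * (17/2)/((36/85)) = 1445/36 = 40.14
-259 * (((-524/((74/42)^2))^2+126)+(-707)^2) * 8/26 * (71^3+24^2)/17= -9941610564049362716/11194313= -888094746327.83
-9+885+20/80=3505/4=876.25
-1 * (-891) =891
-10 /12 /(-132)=0.01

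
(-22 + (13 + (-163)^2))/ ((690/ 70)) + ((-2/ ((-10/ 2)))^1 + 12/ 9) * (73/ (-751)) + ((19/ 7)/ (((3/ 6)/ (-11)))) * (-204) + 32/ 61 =1645847215462/ 110633565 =14876.56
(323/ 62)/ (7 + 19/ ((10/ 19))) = 1615/ 13361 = 0.12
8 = 8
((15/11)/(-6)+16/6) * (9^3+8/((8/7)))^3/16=2005900288/33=60784857.21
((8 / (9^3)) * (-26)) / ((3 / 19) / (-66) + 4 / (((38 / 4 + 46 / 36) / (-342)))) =8433568 / 3751807977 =0.00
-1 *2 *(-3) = 6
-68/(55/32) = -2176/55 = -39.56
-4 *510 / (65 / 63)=-25704 / 13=-1977.23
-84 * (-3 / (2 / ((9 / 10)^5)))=74.40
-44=-44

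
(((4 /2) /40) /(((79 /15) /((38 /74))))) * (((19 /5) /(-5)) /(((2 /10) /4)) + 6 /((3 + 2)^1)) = -399 /5846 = -0.07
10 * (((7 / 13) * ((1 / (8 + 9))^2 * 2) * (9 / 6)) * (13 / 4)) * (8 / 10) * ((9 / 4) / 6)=63 / 1156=0.05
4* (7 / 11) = 28 / 11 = 2.55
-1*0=0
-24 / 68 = -6 / 17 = -0.35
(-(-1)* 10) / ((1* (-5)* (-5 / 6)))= 12 / 5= 2.40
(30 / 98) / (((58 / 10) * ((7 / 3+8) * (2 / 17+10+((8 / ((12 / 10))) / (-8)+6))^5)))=2484181807200 / 405682568973303377749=0.00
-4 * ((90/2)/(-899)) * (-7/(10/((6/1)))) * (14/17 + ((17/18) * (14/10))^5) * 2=-3418441055281/417799012500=-8.18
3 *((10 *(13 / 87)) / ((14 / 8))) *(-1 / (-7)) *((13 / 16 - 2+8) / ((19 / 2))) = 7085 / 26999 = 0.26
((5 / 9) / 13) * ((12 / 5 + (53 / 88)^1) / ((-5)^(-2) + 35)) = 33025 / 9019296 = 0.00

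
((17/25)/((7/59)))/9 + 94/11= 159083/17325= 9.18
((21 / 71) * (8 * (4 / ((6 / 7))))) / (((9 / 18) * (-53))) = -1568 / 3763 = -0.42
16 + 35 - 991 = -940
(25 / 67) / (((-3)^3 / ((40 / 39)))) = -1000 / 70551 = -0.01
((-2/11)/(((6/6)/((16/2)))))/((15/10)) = -32/33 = -0.97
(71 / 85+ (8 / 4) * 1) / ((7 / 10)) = 482 / 119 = 4.05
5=5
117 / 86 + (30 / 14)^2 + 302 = 1297711 / 4214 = 307.95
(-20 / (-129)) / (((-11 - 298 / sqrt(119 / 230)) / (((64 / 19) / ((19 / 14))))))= 23457280 / 950497552449 - 5340160 * sqrt(27370) / 950497552449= -0.00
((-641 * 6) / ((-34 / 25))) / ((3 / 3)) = 48075 / 17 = 2827.94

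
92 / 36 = 23 / 9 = 2.56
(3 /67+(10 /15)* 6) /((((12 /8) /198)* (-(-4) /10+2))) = 14905 /67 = 222.46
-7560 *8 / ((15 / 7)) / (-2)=14112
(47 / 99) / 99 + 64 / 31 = 628721 / 303831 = 2.07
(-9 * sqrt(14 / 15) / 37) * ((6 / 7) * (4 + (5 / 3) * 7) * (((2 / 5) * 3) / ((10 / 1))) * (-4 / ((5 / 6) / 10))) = 18.18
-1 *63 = -63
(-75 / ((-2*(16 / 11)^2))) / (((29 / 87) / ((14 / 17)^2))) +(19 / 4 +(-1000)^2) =1000040.81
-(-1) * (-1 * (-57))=57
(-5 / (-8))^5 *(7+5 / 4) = 103125 / 131072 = 0.79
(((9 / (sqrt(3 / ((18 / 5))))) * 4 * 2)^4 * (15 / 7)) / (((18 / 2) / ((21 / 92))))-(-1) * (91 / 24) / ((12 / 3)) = 23219022049 / 11040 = 2103172.29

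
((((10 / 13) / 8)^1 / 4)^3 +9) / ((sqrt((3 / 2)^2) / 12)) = 80990333 / 1124864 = 72.00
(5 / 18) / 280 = 0.00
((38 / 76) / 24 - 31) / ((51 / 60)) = -7435 / 204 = -36.45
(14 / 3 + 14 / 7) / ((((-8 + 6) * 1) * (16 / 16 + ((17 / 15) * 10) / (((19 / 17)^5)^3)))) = -151811270298747982990 / 142865764840958131859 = -1.06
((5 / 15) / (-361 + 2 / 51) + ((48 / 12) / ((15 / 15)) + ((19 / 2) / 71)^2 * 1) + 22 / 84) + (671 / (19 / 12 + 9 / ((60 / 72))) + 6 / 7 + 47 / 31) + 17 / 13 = 145054197980838323 / 2334103130679684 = 62.15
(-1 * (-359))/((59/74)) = 26566/59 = 450.27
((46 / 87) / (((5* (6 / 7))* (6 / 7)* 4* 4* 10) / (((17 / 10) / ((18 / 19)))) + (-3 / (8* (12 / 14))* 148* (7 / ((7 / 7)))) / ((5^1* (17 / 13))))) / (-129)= -14560840 / 917337280203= -0.00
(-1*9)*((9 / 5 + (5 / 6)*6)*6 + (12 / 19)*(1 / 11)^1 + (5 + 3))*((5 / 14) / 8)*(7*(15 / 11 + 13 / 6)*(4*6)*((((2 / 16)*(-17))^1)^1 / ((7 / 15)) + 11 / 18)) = 45900.10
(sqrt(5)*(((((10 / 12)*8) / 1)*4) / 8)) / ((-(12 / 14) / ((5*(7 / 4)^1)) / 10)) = -6125*sqrt(5) / 18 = -760.88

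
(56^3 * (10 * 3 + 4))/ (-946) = -2985472/ 473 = -6311.78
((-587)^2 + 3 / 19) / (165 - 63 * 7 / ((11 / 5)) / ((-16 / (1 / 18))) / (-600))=276537423360 / 132421469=2088.31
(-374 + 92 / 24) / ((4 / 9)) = -6663 / 8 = -832.88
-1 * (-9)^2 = -81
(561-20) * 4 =2164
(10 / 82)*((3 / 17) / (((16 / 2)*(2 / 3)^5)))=3645 / 178432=0.02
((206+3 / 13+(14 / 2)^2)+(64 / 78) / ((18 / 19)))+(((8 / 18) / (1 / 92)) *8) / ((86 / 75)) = 8170870 / 15093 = 541.37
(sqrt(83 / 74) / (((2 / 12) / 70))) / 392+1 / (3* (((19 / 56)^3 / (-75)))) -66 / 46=-640.39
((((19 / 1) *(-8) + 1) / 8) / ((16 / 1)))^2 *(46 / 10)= 524423 / 81920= 6.40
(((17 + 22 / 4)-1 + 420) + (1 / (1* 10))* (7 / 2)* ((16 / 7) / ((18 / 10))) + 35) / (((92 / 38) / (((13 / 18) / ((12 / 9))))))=2120495 / 19872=106.71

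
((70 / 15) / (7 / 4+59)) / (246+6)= 2 / 6561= 0.00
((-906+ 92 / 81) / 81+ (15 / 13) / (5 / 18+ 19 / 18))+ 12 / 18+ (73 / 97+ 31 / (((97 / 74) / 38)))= 29446557425 / 33093684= 889.79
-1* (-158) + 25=183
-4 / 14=-2 / 7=-0.29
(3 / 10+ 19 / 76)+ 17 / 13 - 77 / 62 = 4963 / 8060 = 0.62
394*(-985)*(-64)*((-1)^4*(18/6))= 74513280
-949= -949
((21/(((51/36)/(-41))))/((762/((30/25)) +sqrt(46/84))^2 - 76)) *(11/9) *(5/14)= -3207312667020/4873909890626537 +240563400 *sqrt(966)/4873909890626537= -0.00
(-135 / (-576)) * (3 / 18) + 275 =35205 / 128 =275.04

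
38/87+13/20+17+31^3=51867811/1740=29809.09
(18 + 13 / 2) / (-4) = -49 / 8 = -6.12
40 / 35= 8 / 7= 1.14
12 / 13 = 0.92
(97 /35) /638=97 /22330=0.00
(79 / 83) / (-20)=-79 / 1660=-0.05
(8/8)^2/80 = 1/80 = 0.01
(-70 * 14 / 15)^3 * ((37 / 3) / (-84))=9949744 / 243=40945.45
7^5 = 16807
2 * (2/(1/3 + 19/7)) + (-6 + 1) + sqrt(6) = -59/16 + sqrt(6) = -1.24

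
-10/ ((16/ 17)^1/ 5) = -425/ 8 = -53.12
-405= -405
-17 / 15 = -1.13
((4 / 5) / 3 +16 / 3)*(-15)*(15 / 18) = -70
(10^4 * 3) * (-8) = -240000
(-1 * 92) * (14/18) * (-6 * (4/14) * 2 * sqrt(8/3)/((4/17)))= 6256 * sqrt(6)/9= 1702.67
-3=-3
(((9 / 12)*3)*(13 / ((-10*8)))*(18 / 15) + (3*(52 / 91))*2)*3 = 50229 / 5600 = 8.97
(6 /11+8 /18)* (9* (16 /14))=112 /11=10.18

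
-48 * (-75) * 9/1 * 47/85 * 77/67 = 23451120/1139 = 20589.22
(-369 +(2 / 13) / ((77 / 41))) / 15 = -369287 / 15015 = -24.59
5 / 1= 5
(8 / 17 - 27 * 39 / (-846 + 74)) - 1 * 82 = -1052091 / 13124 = -80.17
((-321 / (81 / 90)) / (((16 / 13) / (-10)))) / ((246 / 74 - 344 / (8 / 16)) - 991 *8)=-98975 / 294156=-0.34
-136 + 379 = 243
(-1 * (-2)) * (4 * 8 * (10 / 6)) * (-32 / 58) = -5120 / 87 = -58.85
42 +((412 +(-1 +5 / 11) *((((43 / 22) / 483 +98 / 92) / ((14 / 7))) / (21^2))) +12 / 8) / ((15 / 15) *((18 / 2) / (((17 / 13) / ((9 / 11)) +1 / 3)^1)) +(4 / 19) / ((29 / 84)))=29527031690731 / 245085632253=120.48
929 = 929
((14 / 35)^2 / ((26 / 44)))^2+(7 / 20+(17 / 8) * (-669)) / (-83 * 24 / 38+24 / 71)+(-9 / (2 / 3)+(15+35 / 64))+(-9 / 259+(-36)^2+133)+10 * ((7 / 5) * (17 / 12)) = 9092011720340147 / 6150700920000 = 1478.21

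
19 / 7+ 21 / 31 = 3.39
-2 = -2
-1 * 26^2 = -676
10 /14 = 0.71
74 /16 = 37 /8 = 4.62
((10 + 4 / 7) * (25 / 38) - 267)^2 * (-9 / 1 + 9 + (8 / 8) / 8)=299047849 / 35378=8452.93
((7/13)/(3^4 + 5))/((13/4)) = 14/7267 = 0.00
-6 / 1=-6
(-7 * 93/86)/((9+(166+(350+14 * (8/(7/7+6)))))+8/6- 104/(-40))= -9765/702964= -0.01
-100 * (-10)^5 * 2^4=160000000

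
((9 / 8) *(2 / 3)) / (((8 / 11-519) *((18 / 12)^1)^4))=-44 / 153927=-0.00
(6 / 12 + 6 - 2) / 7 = 9 / 14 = 0.64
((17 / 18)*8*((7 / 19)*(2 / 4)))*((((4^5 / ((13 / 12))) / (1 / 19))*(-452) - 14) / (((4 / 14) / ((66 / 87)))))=-1933934093476 / 64467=-29998822.55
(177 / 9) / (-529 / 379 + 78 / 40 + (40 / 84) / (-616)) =120525790 / 3391771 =35.53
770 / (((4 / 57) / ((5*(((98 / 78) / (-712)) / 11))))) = -162925 / 18512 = -8.80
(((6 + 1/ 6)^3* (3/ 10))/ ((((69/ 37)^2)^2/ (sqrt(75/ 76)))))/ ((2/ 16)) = 94931877133* sqrt(57)/ 15504310764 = 46.23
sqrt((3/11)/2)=sqrt(66)/22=0.37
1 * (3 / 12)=1 / 4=0.25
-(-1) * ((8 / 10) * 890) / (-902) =-356 / 451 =-0.79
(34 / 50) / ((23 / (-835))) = -24.69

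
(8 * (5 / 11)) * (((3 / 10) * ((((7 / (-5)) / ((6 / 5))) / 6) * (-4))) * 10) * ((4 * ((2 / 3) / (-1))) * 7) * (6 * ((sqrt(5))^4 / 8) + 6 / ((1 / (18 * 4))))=-2355920 / 33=-71391.52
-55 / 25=-11 / 5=-2.20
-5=-5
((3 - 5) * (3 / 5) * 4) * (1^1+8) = -216 / 5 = -43.20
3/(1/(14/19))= 42/19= 2.21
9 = 9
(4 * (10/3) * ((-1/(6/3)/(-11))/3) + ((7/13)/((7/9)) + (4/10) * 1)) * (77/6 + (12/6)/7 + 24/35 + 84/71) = 1861273301/95945850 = 19.40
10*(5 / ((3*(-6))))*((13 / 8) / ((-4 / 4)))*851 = 276575 / 72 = 3841.32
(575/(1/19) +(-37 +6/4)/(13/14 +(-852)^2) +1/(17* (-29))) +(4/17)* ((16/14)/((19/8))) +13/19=7280469768247658/666356043661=10925.80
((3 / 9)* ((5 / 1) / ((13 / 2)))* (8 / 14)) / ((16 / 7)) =5 / 78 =0.06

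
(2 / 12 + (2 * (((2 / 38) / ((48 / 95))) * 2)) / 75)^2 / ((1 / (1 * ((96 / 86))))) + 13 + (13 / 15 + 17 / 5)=502126 / 29025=17.30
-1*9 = -9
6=6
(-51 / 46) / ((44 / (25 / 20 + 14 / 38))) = -6273 / 153824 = -0.04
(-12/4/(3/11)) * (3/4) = -33/4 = -8.25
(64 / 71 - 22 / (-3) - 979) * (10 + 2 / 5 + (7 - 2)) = -15921521 / 1065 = -14949.78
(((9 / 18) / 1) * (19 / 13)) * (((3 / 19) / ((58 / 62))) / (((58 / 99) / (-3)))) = -27621 / 43732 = -0.63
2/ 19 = 0.11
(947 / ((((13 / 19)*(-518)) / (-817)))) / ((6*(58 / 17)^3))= 9.16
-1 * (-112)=112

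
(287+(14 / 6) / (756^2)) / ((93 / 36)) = 70298929 / 632772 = 111.10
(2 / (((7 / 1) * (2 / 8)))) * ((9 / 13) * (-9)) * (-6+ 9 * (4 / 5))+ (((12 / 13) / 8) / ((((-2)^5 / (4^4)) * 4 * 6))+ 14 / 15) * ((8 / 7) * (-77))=-119156 / 1365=-87.29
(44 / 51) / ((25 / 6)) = 88 / 425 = 0.21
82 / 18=41 / 9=4.56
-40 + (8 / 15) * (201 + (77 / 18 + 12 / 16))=9434 / 135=69.88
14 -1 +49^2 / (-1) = -2388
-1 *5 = -5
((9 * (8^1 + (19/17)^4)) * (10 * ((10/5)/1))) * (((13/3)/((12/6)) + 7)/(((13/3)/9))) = 35572684950/1085773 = 32762.54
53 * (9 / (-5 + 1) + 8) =1219 / 4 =304.75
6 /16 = 0.38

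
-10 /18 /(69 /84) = -0.68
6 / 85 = 0.07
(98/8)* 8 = 98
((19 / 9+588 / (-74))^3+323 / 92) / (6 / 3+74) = -662921300293 / 258186850704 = -2.57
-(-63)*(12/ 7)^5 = 2239488/ 2401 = 932.73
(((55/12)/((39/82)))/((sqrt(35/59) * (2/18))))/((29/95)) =42845 * sqrt(2065)/5278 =368.88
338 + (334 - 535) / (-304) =102953 / 304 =338.66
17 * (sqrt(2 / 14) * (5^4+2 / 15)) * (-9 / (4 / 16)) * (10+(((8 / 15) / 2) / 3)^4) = -26147224459816 * sqrt(7) / 47840625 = -1446031.56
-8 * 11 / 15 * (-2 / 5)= 176 / 75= 2.35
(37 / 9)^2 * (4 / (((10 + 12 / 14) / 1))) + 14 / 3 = 16765 / 1539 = 10.89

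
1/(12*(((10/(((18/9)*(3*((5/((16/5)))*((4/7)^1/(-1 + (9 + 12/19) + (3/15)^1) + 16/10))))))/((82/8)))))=501061/375872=1.33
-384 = -384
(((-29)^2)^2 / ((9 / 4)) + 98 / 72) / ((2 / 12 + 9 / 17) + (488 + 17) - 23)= 38476253 / 59082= 651.23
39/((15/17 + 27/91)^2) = 31111717/1108992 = 28.05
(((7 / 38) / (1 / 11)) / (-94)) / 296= -77 / 1057312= -0.00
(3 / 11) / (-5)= -3 / 55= -0.05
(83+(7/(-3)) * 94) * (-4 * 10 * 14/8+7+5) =23722/3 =7907.33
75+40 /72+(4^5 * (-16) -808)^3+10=-45732160276222 /9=-5081351141802.44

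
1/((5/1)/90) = 18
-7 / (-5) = 7 / 5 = 1.40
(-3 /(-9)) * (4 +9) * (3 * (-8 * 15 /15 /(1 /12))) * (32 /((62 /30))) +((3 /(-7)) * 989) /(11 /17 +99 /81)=-1213350561 /62062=-19550.62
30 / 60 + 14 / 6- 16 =-79 / 6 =-13.17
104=104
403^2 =162409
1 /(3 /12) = 4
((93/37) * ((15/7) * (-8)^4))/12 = 1838.46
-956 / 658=-478 / 329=-1.45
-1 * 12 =-12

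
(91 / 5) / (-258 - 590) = -91 / 4240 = -0.02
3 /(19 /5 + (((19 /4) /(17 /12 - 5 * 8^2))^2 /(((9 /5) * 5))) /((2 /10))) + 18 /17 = 8725513863 /4720904692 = 1.85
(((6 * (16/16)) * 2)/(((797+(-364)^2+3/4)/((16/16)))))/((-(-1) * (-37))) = -16/6575825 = -0.00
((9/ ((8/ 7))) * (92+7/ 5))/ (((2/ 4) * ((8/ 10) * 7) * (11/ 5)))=21015/ 176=119.40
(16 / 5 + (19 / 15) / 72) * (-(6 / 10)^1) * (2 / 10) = -139 / 360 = -0.39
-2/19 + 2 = 1.89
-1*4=-4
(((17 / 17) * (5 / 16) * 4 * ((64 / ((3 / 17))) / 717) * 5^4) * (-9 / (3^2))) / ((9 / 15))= -4250000 / 6453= -658.61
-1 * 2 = -2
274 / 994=137 / 497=0.28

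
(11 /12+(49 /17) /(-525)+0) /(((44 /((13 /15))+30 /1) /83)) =1671371 /1785000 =0.94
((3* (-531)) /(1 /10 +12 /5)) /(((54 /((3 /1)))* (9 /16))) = -944 /15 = -62.93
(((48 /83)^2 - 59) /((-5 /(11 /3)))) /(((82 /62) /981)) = 45065219529 /1412245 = 31910.34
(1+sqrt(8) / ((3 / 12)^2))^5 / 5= 20992001 / 5+134873248 * sqrt(2) / 5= 42346315.50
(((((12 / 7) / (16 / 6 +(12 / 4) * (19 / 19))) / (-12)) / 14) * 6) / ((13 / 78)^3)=-1944 / 833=-2.33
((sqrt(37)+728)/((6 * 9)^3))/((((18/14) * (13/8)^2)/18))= 112 * sqrt(37)/3326427+6272/255879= 0.02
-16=-16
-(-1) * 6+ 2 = 8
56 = 56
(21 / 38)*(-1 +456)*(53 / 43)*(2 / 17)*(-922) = -466914630 / 13889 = -33617.58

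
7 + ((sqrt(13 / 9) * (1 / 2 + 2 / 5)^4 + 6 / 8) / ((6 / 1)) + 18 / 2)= 729 * sqrt(13) / 20000 + 129 / 8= 16.26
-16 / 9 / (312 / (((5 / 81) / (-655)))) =0.00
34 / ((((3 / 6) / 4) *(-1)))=-272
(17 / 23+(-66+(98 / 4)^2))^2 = 2422509961 / 8464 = 286213.37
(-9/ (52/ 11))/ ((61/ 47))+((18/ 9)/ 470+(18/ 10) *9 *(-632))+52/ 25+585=-35976886187/ 3727100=-9652.78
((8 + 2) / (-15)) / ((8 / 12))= -1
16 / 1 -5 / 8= 123 / 8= 15.38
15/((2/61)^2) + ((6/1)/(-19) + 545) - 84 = 1095497/76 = 14414.43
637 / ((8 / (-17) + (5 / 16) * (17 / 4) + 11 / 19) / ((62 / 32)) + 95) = 3644732 / 547805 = 6.65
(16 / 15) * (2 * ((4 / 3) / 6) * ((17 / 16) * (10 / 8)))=17 / 27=0.63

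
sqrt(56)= 2 * sqrt(14)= 7.48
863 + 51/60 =17277/20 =863.85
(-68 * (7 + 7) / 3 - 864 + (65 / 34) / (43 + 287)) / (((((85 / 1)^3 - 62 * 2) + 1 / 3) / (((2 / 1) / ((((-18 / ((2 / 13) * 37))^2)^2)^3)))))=-5816913629776447895455873 / 1511023634601760221870482983637352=-0.00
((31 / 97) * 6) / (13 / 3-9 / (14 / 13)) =-7812 / 16393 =-0.48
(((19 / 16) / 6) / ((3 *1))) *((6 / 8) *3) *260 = 1235 / 32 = 38.59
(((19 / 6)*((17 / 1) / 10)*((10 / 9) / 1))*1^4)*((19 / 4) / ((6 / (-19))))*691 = -80572673 / 1296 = -62170.27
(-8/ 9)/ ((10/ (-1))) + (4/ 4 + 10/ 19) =1.62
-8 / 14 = -4 / 7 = -0.57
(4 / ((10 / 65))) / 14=13 / 7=1.86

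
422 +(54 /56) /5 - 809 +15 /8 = -107781 /280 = -384.93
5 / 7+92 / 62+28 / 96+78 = 419191 / 5208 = 80.49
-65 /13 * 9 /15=-3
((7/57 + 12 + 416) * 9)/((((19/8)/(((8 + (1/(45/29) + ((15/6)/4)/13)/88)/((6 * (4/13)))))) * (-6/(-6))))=80480142283/11436480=7037.14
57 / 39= 19 / 13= 1.46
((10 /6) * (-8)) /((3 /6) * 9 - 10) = 2.42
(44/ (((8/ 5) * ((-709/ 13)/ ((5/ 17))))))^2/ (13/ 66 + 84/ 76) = 8013451875/ 474467526194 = 0.02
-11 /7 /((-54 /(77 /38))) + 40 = 82201 /2052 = 40.06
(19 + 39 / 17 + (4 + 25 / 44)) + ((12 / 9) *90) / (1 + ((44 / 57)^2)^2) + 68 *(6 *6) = 27416508639313 / 10699464556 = 2562.42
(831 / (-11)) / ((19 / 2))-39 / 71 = -126153 / 14839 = -8.50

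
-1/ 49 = -0.02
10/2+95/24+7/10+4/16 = 1189/120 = 9.91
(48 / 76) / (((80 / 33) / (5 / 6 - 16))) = -3003 / 760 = -3.95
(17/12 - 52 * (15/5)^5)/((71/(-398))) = 30171385/426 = 70824.85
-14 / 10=-7 / 5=-1.40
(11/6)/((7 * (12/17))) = 187/504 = 0.37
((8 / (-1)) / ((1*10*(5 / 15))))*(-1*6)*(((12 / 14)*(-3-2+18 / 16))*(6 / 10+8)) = -71982 / 175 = -411.33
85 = 85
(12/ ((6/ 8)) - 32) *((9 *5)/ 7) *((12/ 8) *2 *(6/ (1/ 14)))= -25920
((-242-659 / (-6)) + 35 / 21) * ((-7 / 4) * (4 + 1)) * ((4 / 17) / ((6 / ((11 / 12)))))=41.05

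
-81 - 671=-752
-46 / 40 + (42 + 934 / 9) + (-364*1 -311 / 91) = -3649297 / 16380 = -222.79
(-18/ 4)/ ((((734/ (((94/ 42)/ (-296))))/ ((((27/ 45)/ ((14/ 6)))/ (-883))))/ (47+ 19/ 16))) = -978399/ 1504057838080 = -0.00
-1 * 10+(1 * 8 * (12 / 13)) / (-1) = -226 / 13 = -17.38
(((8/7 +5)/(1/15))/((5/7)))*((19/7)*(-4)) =-9804/7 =-1400.57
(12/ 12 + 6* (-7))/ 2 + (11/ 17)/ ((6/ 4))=-2047/ 102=-20.07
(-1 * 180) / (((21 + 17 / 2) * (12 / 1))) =-0.51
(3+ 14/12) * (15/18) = 125/36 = 3.47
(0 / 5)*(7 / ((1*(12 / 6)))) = 0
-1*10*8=-80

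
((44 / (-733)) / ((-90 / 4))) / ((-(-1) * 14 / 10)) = 88 / 46179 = 0.00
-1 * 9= -9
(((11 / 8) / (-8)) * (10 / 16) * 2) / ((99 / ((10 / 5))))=-5 / 1152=-0.00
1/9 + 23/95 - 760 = -649498/855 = -759.65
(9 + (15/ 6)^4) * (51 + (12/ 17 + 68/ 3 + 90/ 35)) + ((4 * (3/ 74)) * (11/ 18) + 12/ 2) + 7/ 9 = 3705.00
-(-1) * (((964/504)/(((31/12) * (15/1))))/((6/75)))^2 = 1452025/3814209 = 0.38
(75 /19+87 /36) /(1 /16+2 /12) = 5804 /209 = 27.77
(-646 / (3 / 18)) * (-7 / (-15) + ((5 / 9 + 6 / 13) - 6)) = 3413464 / 195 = 17504.94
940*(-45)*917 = -38789100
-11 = -11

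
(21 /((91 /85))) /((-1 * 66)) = -85 /286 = -0.30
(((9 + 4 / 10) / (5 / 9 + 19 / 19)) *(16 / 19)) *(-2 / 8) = -846 / 665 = -1.27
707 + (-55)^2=3732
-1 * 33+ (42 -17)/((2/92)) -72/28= 7801/7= 1114.43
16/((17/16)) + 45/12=1279/68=18.81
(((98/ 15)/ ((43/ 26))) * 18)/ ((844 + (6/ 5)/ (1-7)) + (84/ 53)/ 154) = 8912904/ 105767401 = 0.08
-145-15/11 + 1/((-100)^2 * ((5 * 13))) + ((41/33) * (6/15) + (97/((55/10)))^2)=38972960363/235950000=165.17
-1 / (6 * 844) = -1 / 5064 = -0.00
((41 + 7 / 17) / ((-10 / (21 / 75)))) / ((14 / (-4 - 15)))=3344 / 2125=1.57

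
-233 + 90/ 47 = -10861/ 47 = -231.09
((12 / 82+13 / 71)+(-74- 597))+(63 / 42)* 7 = -3843513 / 5822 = -660.17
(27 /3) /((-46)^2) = 9 /2116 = 0.00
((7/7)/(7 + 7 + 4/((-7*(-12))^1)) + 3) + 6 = 2676/295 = 9.07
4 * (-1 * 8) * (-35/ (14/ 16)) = 1280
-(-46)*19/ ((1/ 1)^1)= 874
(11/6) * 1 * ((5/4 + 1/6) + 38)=5203/72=72.26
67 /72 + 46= 3379 /72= 46.93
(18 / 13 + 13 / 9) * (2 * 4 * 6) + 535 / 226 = 1217761 / 8814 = 138.16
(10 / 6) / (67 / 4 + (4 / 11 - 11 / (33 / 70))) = -220 / 821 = -0.27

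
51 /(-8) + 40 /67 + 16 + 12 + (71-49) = 23703 /536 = 44.22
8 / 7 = 1.14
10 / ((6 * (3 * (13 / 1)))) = 5 / 117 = 0.04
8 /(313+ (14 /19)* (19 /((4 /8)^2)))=8 /369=0.02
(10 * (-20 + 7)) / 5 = -26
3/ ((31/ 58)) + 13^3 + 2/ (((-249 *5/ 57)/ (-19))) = 28358997/ 12865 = 2204.35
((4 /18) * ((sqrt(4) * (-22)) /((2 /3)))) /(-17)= 44 /51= 0.86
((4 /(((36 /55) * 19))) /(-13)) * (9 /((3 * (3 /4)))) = -220 /2223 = -0.10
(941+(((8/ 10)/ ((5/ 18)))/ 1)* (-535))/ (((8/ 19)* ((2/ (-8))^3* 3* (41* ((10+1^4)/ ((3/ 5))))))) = 455848/ 11275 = 40.43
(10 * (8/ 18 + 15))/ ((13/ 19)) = 26410/ 117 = 225.73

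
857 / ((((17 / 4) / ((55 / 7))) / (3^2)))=1696860 / 119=14259.33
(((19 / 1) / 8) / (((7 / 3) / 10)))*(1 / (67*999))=95 / 624708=0.00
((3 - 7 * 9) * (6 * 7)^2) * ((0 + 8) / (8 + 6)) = -60480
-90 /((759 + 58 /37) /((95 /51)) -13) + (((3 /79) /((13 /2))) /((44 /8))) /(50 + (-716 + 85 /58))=-68873084910033 /302507362436708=-0.23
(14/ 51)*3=14/ 17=0.82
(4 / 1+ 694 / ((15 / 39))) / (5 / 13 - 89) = -19591 / 960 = -20.41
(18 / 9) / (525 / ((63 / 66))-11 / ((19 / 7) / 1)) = 38 / 10373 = 0.00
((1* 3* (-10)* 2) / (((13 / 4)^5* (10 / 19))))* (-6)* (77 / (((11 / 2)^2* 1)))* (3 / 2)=29417472 / 4084223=7.20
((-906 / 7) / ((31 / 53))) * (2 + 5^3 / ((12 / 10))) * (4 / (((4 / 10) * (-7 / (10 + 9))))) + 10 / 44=434883175 / 682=637658.61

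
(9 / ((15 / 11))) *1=33 / 5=6.60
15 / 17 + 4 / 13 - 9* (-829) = 1649144 / 221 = 7462.19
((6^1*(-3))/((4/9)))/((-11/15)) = 1215/22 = 55.23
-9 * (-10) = 90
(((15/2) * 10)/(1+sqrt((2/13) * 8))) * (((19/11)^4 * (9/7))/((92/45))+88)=-286817296025/9428804+22062868925 * sqrt(13)/2357201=3327.88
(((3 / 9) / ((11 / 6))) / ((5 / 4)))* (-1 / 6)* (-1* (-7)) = -0.17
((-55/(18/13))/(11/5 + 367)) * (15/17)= -1375/14484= -0.09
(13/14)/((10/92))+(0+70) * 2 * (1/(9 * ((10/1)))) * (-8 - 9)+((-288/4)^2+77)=1651576/315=5243.10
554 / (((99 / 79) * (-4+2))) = -21883 / 99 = -221.04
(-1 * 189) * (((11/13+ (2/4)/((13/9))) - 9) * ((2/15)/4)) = 12789/260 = 49.19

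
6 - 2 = 4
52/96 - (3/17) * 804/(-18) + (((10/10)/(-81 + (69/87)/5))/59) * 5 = 1188363263/141085992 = 8.42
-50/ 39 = -1.28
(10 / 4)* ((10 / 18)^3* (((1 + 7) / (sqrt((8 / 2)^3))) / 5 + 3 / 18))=0.16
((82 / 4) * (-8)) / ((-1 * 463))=0.35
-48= -48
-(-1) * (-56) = -56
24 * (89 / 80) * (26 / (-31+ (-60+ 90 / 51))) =-59007 / 7585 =-7.78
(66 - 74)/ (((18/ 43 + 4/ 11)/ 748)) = -1415216/ 185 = -7649.82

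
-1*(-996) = 996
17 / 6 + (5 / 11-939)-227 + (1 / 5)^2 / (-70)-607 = -1769.71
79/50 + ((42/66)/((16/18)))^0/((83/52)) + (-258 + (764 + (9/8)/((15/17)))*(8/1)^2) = 202195497/4150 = 48721.81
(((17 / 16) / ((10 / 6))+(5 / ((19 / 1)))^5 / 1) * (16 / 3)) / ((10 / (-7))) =-2.38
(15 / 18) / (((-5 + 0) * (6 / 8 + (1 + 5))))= -2 / 81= -0.02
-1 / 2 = -0.50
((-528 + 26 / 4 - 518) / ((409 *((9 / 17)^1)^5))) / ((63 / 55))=-859013485 / 16100694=-53.35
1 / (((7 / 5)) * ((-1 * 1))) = -5 / 7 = -0.71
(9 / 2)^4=6561 / 16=410.06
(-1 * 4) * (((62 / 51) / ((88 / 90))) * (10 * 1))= -9300 / 187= -49.73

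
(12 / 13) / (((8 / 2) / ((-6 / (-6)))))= 3 / 13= 0.23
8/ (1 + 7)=1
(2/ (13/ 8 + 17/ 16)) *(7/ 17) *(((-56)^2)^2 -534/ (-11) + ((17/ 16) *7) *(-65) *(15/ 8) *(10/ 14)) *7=678460227655/ 32164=21093776.51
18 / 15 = 6 / 5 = 1.20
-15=-15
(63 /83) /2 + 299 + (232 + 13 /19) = 1678129 /3154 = 532.06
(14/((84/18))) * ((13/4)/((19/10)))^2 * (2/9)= 4225/2166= 1.95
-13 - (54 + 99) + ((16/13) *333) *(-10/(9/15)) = -6996.77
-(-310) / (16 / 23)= 445.62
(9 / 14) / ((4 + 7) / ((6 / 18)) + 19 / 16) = 72 / 3829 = 0.02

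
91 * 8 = 728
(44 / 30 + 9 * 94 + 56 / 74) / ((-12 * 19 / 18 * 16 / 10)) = -117691 / 2812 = -41.85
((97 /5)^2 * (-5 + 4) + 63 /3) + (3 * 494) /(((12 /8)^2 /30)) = 485116 /25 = 19404.64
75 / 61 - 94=-5659 / 61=-92.77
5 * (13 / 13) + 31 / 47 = 266 / 47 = 5.66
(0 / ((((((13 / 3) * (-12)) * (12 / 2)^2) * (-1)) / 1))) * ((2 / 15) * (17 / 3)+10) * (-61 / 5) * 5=0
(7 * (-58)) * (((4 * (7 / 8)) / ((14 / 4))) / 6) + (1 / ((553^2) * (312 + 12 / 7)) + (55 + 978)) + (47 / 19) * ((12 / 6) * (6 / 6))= 1768624158523 / 1822796388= 970.28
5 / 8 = 0.62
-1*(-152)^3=3511808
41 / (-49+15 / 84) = -0.84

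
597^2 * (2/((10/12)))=4276908/5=855381.60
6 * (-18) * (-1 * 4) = 432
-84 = -84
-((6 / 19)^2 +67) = -24223 / 361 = -67.10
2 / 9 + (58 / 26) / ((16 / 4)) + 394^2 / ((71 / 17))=37169.96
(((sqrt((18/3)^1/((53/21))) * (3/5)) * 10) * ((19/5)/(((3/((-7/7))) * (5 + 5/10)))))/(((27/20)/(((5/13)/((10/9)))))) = -152 * sqrt(742)/7579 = -0.55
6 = 6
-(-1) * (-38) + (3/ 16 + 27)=-173/ 16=-10.81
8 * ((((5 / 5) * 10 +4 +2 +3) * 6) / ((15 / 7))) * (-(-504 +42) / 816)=20482 / 85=240.96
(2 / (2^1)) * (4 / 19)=4 / 19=0.21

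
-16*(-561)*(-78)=-700128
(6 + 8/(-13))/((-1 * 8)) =-35/52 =-0.67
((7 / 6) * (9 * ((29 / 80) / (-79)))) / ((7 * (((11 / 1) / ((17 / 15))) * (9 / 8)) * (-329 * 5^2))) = 493 / 6432772500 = 0.00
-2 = -2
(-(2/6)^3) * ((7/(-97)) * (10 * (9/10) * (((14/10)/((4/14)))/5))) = 343/14550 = 0.02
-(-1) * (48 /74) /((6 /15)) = 60 /37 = 1.62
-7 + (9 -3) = -1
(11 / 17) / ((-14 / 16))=-88 / 119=-0.74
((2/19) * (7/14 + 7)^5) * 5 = 3796875/304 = 12489.72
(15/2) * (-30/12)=-75/4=-18.75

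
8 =8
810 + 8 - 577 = 241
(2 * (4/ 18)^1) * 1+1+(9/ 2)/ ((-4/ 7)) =-463/ 72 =-6.43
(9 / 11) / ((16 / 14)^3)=3087 / 5632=0.55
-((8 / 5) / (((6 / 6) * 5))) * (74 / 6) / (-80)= 37 / 750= 0.05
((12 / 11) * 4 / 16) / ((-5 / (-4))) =12 / 55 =0.22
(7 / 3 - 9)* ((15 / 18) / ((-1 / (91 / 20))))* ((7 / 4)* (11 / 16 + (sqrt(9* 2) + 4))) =3185* sqrt(2) / 24 + 79625 / 384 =395.03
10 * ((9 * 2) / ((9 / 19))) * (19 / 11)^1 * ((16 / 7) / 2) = 57760 / 77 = 750.13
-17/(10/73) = -1241/10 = -124.10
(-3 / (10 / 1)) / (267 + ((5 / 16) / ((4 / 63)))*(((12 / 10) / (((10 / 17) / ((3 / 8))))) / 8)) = -2048 / 1825933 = -0.00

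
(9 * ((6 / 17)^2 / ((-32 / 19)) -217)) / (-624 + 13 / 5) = 22584375 / 7183384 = 3.14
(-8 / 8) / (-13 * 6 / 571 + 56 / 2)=-571 / 15910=-0.04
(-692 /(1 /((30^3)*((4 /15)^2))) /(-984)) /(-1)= -55360 /41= -1350.24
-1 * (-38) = 38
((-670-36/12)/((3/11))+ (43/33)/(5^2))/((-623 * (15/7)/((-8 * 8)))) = -14476672/122375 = -118.30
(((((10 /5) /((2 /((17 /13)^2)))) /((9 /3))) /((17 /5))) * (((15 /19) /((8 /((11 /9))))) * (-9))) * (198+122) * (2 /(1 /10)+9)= -5423000 /3211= -1688.88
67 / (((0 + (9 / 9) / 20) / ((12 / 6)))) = 2680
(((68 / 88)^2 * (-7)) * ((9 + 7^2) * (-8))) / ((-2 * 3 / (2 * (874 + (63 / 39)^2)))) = -34765360196 / 61347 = -566700.25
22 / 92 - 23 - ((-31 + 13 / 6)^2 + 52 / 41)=-855.39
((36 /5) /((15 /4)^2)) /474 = 32 /29625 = 0.00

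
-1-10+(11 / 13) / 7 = -990 / 91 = -10.88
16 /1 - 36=-20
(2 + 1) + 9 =12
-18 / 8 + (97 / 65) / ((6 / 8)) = -203 / 780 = -0.26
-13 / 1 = -13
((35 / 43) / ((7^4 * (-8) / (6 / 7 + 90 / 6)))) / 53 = -555 / 43775032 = -0.00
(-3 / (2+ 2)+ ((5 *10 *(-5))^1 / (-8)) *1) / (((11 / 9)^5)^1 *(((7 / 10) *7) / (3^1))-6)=-54029835 / 2737321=-19.74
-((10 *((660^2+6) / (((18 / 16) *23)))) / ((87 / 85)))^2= -974906625976960000 / 36036009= -27053679167.88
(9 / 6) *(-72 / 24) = -9 / 2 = -4.50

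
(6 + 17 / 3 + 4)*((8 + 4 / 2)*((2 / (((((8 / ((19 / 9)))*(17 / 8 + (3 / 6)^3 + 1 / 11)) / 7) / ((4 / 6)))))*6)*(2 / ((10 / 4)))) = 2200352 / 2781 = 791.21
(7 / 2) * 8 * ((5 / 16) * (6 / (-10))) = -21 / 4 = -5.25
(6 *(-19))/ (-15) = 38/ 5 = 7.60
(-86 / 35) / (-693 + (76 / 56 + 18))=172 / 47155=0.00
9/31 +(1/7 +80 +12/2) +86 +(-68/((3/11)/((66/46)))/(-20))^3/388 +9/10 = 24084287908231/128051591500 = 188.08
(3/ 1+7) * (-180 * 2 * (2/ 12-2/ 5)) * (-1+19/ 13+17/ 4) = 51450/ 13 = 3957.69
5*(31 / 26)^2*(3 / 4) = 14415 / 2704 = 5.33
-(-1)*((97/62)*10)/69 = 0.23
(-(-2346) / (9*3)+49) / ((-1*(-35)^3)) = 1223 / 385875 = 0.00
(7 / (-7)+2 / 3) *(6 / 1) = -2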